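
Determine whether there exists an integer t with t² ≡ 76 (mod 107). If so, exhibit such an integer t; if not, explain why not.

Take t = 66. Then 66² = 4356 = 40·107 + 76, so 66² ≡ 76 (mod 107).

t = 66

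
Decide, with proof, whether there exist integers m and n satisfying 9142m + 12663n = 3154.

No, no such integers exist.

gcd(9142, 12663) = 7, so every integer of the form 9142m + 12663n is a multiple of 7.
But 3154 is not a multiple of 7 (it leaves remainder 4).
Hence no integers m, n satisfy the equation.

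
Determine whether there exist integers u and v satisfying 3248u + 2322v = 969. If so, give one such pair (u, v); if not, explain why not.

gcd(3248, 2322) = 2, so every integer of the form 3248u + 2322v is a multiple of 2.
But 969 = 2·484 + 1, so 2 ∤ 969.
Hence no integers u, v satisfy the equation.

There are no such integers.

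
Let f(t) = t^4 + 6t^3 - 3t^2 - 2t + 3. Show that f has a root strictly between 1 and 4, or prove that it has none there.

No.

The endpoint values f(1) = 5 and f(4) = 587 are both positive. Claim: f(t) > 0 for every t in (1, 4).
Substitute t = 1 + u, where 0 < u < 3 on the interval. Expanding, f(1 + u) = u^4 + 10u^3 + 21u^2 + 14u + 5.
The nonzero coefficients here are all positive, so for u > 0 every term is positive (or zero), and the constant term 5 is strictly positive.
Therefore f(t) > 0 throughout (1, 4), and f has no zero there.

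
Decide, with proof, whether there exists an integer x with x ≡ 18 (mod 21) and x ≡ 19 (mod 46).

The moduli 21 and 46 are coprime, so by the Chinese Remainder Theorem a unique solution modulo 966 exists.
Any solution of the first congruence is x = 18 + 21t; substituting into the second, 21t ≡ 19 − 18 ≡ 1 (mod 46).
Note 21·11 = 231 ≡ 1 (mod 46) (as 231 − 1 = 5·46), so 21⁻¹ ≡ 11.
Therefore t ≡ 11·1 = 11 (mod 46).
With t = 11: x = 18 + 21·11 = 249.
Verify: 249 = 11·21 + 18 and 249 = 5·46 + 19. ✓

x = 249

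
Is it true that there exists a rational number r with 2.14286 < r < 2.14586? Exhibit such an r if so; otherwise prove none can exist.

r = 103/48

Look for a denominator N such that an integer falls strictly between N·2.14286 and N·2.14586. N = 48 works: 48·2.14286 = 102.85728 < 103 < 103.00128 = 48·2.14586.
Hence 103/48 is a rational number with 2.14286 < 103/48 < 2.14586.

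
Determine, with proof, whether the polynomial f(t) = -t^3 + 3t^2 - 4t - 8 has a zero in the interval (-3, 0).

f(-3) = 58 and f(0) = -8, which have opposite signs.
Since f is a polynomial it is continuous on [-3, 0].
By the Intermediate Value Theorem, f takes the value 0 somewhere in the open interval.

Such a root exists.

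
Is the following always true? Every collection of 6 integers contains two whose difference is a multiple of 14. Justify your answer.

No; for instance {28, 29, 30, 31, 32, 33} is a counterexample.

Consider the 6 integers 28, 29, …, 33. They lie in distinct residue classes modulo 14, since 6 ≤ 14.
Any two of them differ by at most 5 < 14 and by at least 1, so no difference is a multiple of 14.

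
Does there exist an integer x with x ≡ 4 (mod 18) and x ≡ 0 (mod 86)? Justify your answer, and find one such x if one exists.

x = 688

Here gcd(18, 86) = 2, and both 4 and 0 leave remainder 0 mod 2, so the system is consistent.
Write x = 4 + 18t. Then 18t ≡ 0 − 4 ≡ 82 (mod 86); dividing through by 2 gives 9t ≡ 41 (mod 43).
Note 9·24 = 216 ≡ 1 (mod 43) (as 216 − 1 = 5·43), so 9⁻¹ ≡ 24.
Therefore t ≡ 24·41 = 984 ≡ 38 (mod 43).
Then x = 4 + 18·38 = 688.
Verify: 688 = 38·18 + 4 and 688 = 8·86 + 0. ✓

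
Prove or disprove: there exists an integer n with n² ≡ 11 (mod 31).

There is no such integer.

31 is prime, so by Euler's criterion 11 is a square mod 31 iff 11^((31−1)/2) = 11^15 ≡ 1 (mod 31).
Squaring successively (mod 31): 11^2 = 121 ≡ 28; 11^4 ≡ 28² = 784 ≡ 9; 11^8 ≡ 9² = 81 ≡ 19.
Since 15 = 8 + 4 + 2 + 1, 11^15 ≡ 19 · 9 · 28 · 11; multiplying out mod 31: 19·9 = 171 ≡ 16, then 16·28 = 448 ≡ 14, then 14·11 = 154 ≡ 30. Thus 11^15 ≡ 30 ≡ −1 (mod 31).
The value −1 means 11 is a non-residue modulo 31, so n² ≡ 11 (mod 31) is impossible.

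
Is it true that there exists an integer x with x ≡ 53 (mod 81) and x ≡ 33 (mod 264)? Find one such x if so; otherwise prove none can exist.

No, no such integer exists.

gcd(81, 264) = 3. If x ≡ 53 (mod 81) and x ≡ 33 (mod 264), then x ≡ 53 (mod 3) and x ≡ 33 (mod 3).
But 53 mod 3 = 2 while 33 mod 3 = 0, a contradiction.
So no integer satisfies both congruences.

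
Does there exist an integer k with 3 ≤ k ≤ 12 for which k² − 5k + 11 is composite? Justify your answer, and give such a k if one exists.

At k = 8: 8² − 5·8 + 11 = 35 = 5·7, which is composite.

k = 8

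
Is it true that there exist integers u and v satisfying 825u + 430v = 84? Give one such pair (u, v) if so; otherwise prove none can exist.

gcd(825, 430) = 5, so every integer of the form 825u + 430v is a multiple of 5.
However 84 leaves remainder 4 on division by 5.
So the equation is unsolvable over ℤ.

No such integers exist.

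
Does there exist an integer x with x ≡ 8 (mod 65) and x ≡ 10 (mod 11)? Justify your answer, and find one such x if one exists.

Since 65 and 11 share no common factor, CRT says the pair of congruences has a solution (unique mod 715).
Any solution of the first congruence is x = 8 + 65t; substituting into the second, 65t ≡ 10 − 8 ≡ 2 (mod 11).
65 ≡ 10 (mod 11), so this reads 10t ≡ 2 (mod 11). Since 10·10 = 100 = 9·11 + 1, the inverse of 10 mod 11 is 10.
Therefore t ≡ 10·2 = 20 ≡ 9 (mod 11).
With t = 9: x = 8 + 65·9 = 593.
Check: 593 mod 65 = 8, 593 mod 11 = 10. ✓

x = 593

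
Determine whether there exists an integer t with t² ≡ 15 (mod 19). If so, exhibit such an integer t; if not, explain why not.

Since (19 − t)² ≡ t² (mod 19), it suffices to square t = 0, 1, …, 9: the residues are 0, 1, 4, 9, 16, 6, 17, 11, 7, 5.
The set of squares mod 19 is therefore {0, 1, 4, 5, 6, 7, 9, 11, 16, 17}, which does not contain 15.
Therefore t² ≡ 15 (mod 19) has no solution.

No such integer exists.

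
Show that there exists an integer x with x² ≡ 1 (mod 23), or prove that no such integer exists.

x = 22

Take x = 22. Then 22² = 484 = 21·23 + 1, so 22² ≡ 1 (mod 23).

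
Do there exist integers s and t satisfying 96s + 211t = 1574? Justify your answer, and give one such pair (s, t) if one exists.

Since gcd(96, 211) = 1, every integer is an integer combination of 96 and 211.
Run the Euclidean algorithm on 211 and 96: 211 = 2·96 + 19, 96 = 5·19 + 1, 19 = 19·1 + 0.
Working back up the chain: 1 = 96 − 5·19 = 96 − 5·(211 − 2·96) = −5·211 + 11·96. So 96·11 + 211·(-5) = 1.
Multiplying through by 1574: s = 11·1574 = 17314, t = (-5)·1574 = -7870 is a solution.
Subtracting 82·211 from s and adding 82·96 to t gives the tidier solution (12, 2).
Indeed 96·12 + 211·2 = 1152 + 422 = 1574.

s = 12, t = 2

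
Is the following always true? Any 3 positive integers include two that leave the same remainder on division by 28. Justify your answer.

Take the 3 consecutive integers 46, 47, 48: their residues mod 28 are all distinct because 3 ≤ 28.
Hence this collection has no pair with equal remainders mod 28, disproving the claim.

No; for instance {46, 47, 48} is a counterexample.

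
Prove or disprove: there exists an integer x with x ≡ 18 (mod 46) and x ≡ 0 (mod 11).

x = 110

gcd(46, 11) = 1, so the Chinese Remainder Theorem guarantees exactly one residue class mod 506 satisfying both.
Write x = 18 + 46t and require 18 + 46t ≡ 0 (mod 11), i.e. 46t ≡ 4 (mod 11).
46 ≡ 2 (mod 11), so this reads 2t ≡ 4 (mod 11). Since 2·6 = 12 = 1·11 + 1, the inverse of 2 mod 11 is 6.
Therefore t ≡ 6·4 = 24 ≡ 2 (mod 11).
With t = 2: x = 18 + 46·2 = 110.
Verify: 110 = 2·46 + 18 and 110 = 10·11 + 0. ✓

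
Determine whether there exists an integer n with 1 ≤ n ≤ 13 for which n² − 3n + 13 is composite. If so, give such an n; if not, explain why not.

At n = 12: 12² − 3·12 + 13 = 121 = 11·11, which is composite.

n = 12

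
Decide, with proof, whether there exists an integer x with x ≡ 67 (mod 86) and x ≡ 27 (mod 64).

x = 411

Here gcd(86, 64) = 2, and both 67 and 27 leave remainder 1 mod 2, so the system is consistent.
The integers ≡ 67 (mod 86) are 67, 153, 239, 325, 411, …; their remainders mod 64 are 3, 25, 47, 5, 27, so x = 411 is the first that is ≡ 27 (mod 64).
Check: 411 mod 86 = 67, 411 mod 64 = 27. ✓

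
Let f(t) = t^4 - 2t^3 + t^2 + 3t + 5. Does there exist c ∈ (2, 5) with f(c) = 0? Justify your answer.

f(2) = 15 and f(5) = 420, both positive, so a sign-change argument is unavailable; we show f keeps this sign on the whole interval.
Shift to the endpoint 2: with t = 2 + u (0 < u < 3), one computes f(2 + u) = u^4 + 6u^3 + 13u^2 + 15u + 15.
The nonzero coefficients here are all positive, so for u > 0 every term is positive (or zero), and the constant term 15 is strictly positive.
Therefore f(t) > 0 throughout (2, 5), and f has no zero there.

No such root exists.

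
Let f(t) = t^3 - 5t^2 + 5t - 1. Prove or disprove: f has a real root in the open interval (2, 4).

Such a root exists.

f(2) = -3 and f(4) = 3, which have opposite signs.
As a polynomial, f is continuous on every closed interval.
By the Intermediate Value Theorem, f takes the value 0 somewhere in the open interval.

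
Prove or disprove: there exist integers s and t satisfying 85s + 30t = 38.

No such integers exist.

gcd(85, 30) = 5, so every integer of the form 85s + 30t is a multiple of 5.
However 38 leaves remainder 3 on division by 5.
Hence no integers s, t satisfy the equation.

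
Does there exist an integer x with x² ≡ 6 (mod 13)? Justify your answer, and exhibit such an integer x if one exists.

No such integer exists.

Since (13 − x)² ≡ x² (mod 13), it suffices to square x = 0, 1, …, 6: the residues are 0, 1, 4, 9, 3, 12, 10.
The set of squares mod 13 is therefore {0, 1, 3, 4, 9, 10, 12}, which does not contain 6.
Hence no integer x has x² ≡ 6 (mod 13).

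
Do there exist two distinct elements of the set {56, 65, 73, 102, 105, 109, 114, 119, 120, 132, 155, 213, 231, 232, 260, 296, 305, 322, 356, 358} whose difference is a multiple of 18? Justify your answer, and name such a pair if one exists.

65 mod 18 = 11 and 119 mod 18 = 11, so 119 − 65 = 54 = 3·18.

The pair (65, 119) works.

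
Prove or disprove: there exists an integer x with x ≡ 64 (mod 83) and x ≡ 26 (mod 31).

gcd(83, 31) = 1, so the Chinese Remainder Theorem guarantees exactly one residue class mod 2573 satisfying both.
Write x = 64 + 83t and require 64 + 83t ≡ 26 (mod 31), i.e. 83t ≡ 24 (mod 31).
83 ≡ 21 (mod 31), so this reads 21t ≡ 24 (mod 31). To invert 21 modulo 31: 31 = 1·21 + 10, 21 = 2·10 + 1, 10 = 10·1 + 0, and unwinding, 1 = 21 − 2·10 = 21 − 2·(31 − 1·21) = −2·31 + 3·21. Thus 21⁻¹ ≡ 3 (mod 31).
Therefore t ≡ 3·24 = 72 ≡ 10 (mod 31).
Taking t = 10 gives x = 64 + 83·10 = 894.
Verify: 894 = 10·83 + 64 and 894 = 28·31 + 26. ✓

x = 894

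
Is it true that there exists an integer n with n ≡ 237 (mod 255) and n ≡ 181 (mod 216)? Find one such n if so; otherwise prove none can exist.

Both moduli are multiples of 3 = gcd(255, 216), so any solution would satisfy n ≡ 237 and n ≡ 181 modulo 3 simultaneously.
But 237 mod 3 = 0 while 181 mod 3 = 1, a contradiction.
Hence the system has no solution.

No such integer exists.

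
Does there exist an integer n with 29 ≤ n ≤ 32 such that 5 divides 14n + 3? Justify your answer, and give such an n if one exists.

At n = 29, 14·29 + 3 = 409 ≡ 4 (mod 5), and each step in n adds 14 ≡ 4 (mod 5), giving residues 4, 3, 2, 1 for n = 29, 30, 31, 32.
The residue 0 does not occur, so no n in [29, 32] makes 14n + 3 a multiple of 5.

There is no such integer n in that range.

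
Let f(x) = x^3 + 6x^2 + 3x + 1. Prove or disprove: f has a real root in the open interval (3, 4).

The endpoint values f(3) = 91 and f(4) = 173 are both positive. Claim: f(x) > 0 for every x in (3, 4).
Substitute x = 3 + u, where 0 < u < 1 on the interval. Expanding, f(3 + u) = u^3 + 15u^2 + 66u + 91.
The nonzero coefficients here are all positive, so for u > 0 every term is positive (or zero), and the constant term 91 is strictly positive.
Therefore f(x) > 0 throughout (3, 4), and f has no zero there.

f has no root in that interval.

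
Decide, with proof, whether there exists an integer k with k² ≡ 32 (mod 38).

Since 19 ∣ 38, a solution of k² ≡ 32 (mod 38) would also satisfy k² ≡ 32 ≡ 13 (mod 19).
Squares mod 19 repeat after k = 9 (as (−k)² = k²); for k = 0..9 they are 0, 1, 4, 9, 16, 6, 17, 11, 7, 5.
So the quadratic residues mod 19 are {0, 1, 4, 5, 6, 7, 9, 11, 16, 17}, and 13 is not among them.
Hence no integer k has k² ≡ 32 (mod 38).

No such integer exists.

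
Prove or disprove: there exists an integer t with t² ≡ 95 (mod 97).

t = 17

Take t = 17. Then 17² = 289 = 2·97 + 95, so 17² ≡ 95 (mod 97).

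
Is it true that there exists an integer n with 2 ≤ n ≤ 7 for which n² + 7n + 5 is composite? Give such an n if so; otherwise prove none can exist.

At n = 3: 3² + 7·3 + 5 = 35 = 5·7, which is composite.

n = 3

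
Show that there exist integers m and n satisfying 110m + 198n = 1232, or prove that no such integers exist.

gcd(110, 198) = 22, and 22 divides 1232, so integer solutions exist.
Dividing through by 22 reduces the equation to 5m + 9n = 56.
Dividing repeatedly: 9 = 1·5 + 4, 5 = 1·4 + 1, 4 = 4·1 + 0.
Working back up the chain: 1 = 5 − 1·4 = 5 − (9 − 1·5) = −9 + 2·5. So 5·2 + 9·(-1) = 1.
Multiplying through by 56: m = 2·56 = 112, n = (-1)·56 = -56 is a solution.
Shifting by a multiple of (9, −5) keeps it a solution: m = 112 − 12·9 = 4, n = -56 + 12·5 = 4.
Indeed 110·4 + 198·4 = 440 + 792 = 1232.

m = 4, n = 4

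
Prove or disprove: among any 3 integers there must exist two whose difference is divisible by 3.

Consider the 3 integers 5, 6, 7. They lie in distinct residue classes modulo 3, since 3 ≤ 3.
Any two of them differ by at most 2 < 3 and by at least 1, so no difference is a multiple of 3.

No, the set {5, 6, 7} is a counterexample.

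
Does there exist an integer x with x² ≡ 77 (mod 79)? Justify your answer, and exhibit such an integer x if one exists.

Apply Euler's criterion with the prime 79: 77 is a quadratic residue iff 77^39 ≡ 1 (mod 79), and a non-residue iff it is ≡ −1.
Squaring successively (mod 79): 77^2 = 5929 ≡ 4; 77^4 ≡ 4² = 16 ≡ 16; 77^8 ≡ 16² = 256 ≡ 19; 77^16 ≡ 19² = 361 ≡ 45; 77^32 ≡ 45² = 2025 ≡ 50.
Since 39 = 32 + 4 + 2 + 1, 77^39 ≡ 50 · 16 · 4 · 77; multiplying out mod 79: 50·16 = 800 ≡ 10, then 10·4 = 40 ≡ 40, then 40·77 = 3080 ≡ 78. Thus 77^39 ≡ 78 ≡ −1 (mod 79).
The value −1 means 77 is a non-residue modulo 79, so x² ≡ 77 (mod 79) is impossible.

No such integer exists.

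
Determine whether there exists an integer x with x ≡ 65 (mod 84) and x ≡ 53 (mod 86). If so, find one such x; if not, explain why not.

Here gcd(84, 86) = 2, and both 65 and 53 leave remainder 1 mod 2, so the system is consistent.
List candidates x ≡ 65 (mod 84): 65, 149, 233, 317, 401, 485, 569. Modulo 86 these are 65, 63, 61, 59, 57, 55, 53; 569 gives 53 as required.
Check: 569 mod 84 = 65, 569 mod 86 = 53. ✓

x = 569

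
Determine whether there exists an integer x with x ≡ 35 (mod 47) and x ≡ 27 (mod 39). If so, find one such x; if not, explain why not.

x = 1821

gcd(47, 39) = 1, so the Chinese Remainder Theorem guarantees exactly one residue class mod 1833 satisfying both.
Write x = 35 + 47t and require 35 + 47t ≡ 27 (mod 39), i.e. 47t ≡ 31 (mod 39).
47 ≡ 8 (mod 39), so this reads 8t ≡ 31 (mod 39). Note 8·5 = 40 ≡ 1 (mod 39) (as 40 − 1 = 1·39), so 8⁻¹ ≡ 5.
Multiplying by 5: t ≡ 5·31 = 155 ≡ 38 (mod 39).
With t = 38: x = 35 + 47·38 = 1821.
Verify: 1821 = 38·47 + 35 and 1821 = 46·39 + 27. ✓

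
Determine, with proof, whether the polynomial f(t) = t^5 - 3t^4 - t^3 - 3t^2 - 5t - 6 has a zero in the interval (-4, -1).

f(-4) = -1762 and f(-1) = -7, both negative, so a sign-change argument is unavailable; we show f keeps this sign on the whole interval.
Shift to the endpoint -1: with t = -1 − u (0 < u < 3), one computes f(-1 − u) = -u^5 - 8u^4 - 21u^3 - 28u^2 - 15u - 7.
The nonzero coefficients here are all negative, so for u > 0 every term is negative (or zero), and the constant term -7 is strictly negative.
Therefore f(t) < 0 throughout (-4, -1), and f has no zero there.

No.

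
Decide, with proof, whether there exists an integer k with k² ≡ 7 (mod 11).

No, no such integer exists.

Computing k² mod 11 for k = 0, 1, …, 5 (enough, by the symmetry k ↦ 11 − k) gives 0, 1, 4, 9, 5, 3.
So the quadratic residues mod 11 are {0, 1, 3, 4, 5, 9}, and 7 is not among them.
Therefore k² ≡ 7 (mod 11) has no solution.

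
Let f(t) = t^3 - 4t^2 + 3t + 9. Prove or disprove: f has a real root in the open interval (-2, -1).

f(-2) = -21 and f(-1) = 1, which have opposite signs.
Since f is a polynomial it is continuous on [-2, -1].
By the Intermediate Value Theorem f must vanish at some point of (-2, -1).

Yes, f has a root in the interval.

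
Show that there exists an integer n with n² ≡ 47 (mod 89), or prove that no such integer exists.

n = 15 works: 15² = 225, and 225 − 47 = 178 = 2·89.

n = 15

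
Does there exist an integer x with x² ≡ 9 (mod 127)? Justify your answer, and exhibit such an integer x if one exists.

Take x = 124. Then 124² = 15376 = 121·127 + 9, so 124² ≡ 9 (mod 127).

x = 124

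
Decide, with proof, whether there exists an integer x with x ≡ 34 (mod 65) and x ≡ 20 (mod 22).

x = 944

Since 65 and 22 share no common factor, CRT says the pair of congruences has a solution (unique mod 1430).
Write x = 34 + 65t and require 34 + 65t ≡ 20 (mod 22), i.e. 65t ≡ 8 (mod 22).
65 ≡ 21 (mod 22), so this reads 21t ≡ 8 (mod 22). To invert 21 modulo 22: 22 = 1·21 + 1, 21 = 21·1 + 0, and unwinding, 1 = 22 − 1·21. Thus 21⁻¹ ≡ -1 ≡ 21 (mod 22).
Multiplying by 21: t ≡ 21·8 = 168 ≡ 14 (mod 22).
With t = 14: x = 34 + 65·14 = 944.
Verify: 944 = 14·65 + 34 and 944 = 42·22 + 20. ✓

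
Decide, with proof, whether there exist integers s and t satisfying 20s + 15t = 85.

gcd(20, 15) = 5, and 5 divides 85, so integer solutions exist.
Dividing through by 5 reduces the equation to 4s + 3t = 17.
Dividing repeatedly: 4 = 1·3 + 1, 3 = 3·1 + 0.
Back-substituting, 1 = 4 − 1·3; that is, 4·1 + 3·(-1) = 1.
Times 17: 4·17 + 3·(-17) = 17, so (17, -17) solves it.
Shifting by a multiple of (3, −4) keeps it a solution: s = 17 − 5·3 = 2, t = -17 + 5·4 = 3.
Indeed 20·2 + 15·3 = 40 + 45 = 85.

s = 2, t = 3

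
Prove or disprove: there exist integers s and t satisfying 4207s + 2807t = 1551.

Both 4207 and 2807 are divisible by gcd(4207, 2807) = 7, hence so is any combination 4207s + 2807t.
However 1551 leaves remainder 4 on division by 7.
Hence no integers s, t satisfy the equation.

No, no such integers exist.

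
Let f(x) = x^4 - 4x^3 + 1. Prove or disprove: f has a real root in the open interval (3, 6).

f(3) = -26 and f(6) = 433, which have opposite signs.
Since f is a polynomial it is continuous on [3, 6].
By the Intermediate Value Theorem, f takes the value 0 somewhere in the open interval.

Such a root exists.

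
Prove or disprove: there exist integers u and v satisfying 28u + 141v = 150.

Since gcd(28, 141) = 1, every integer is an integer combination of 28 and 141.
Run the Euclidean algorithm on 141 and 28: 141 = 5·28 + 1, 28 = 28·1 + 0.
Unwinding: 1 = 141 − 5·28, i.e. 28·(-5) + 141·1 = 1.
Multiplying through by 150: u = (-5)·150 = -750, v = 1·150 = 150 is a solution.
Shifting by a multiple of (141, −28) keeps it a solution: u = -750 + 6·141 = 96, v = 150 − 6·28 = -18.
Indeed 28·96 + 141·(-18) = 2688 − 2538 = 150.

u = 96, v = -18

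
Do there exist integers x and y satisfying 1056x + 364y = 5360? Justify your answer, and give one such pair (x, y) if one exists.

Since gcd(1056, 364) = 4 and 5360 = 4·1340, Bézout's identity guarantees a solution.
Dividing through by 4 reduces the equation to 264x + 91y = 1340.
Dividing repeatedly: 264 = 2·91 + 82, 91 = 1·82 + 9, 82 = 9·9 + 1, 9 = 9·1 + 0.
Working back up the chain: 1 = 82 − 9·9 = 82 − 9·(91 − 1·82) = −9·91 + 10·82 = −9·91 + 10·(264 − 2·91) = 10·264 − 29·91. So 264·10 + 91·(-29) = 1.
Scaling by 1340 gives the particular solution (x, y) = (13400, -38860).
Subtracting 147·91 from x and adding 147·264 to y gives the tidier solution (23, -52).
Check: 1056·23 + 364·(-52) = 24288 − 18928 = 5360. ✓

x = 23, y = -52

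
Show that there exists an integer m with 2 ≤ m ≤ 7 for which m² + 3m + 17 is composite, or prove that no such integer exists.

At m = 3: 3² + 3·3 + 17 = 35 = 5·7, which is composite.

m = 3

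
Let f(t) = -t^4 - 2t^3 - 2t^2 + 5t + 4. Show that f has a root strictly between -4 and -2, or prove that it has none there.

No.

f(-4) = -176 and f(-2) = -14, both negative, so a sign-change argument is unavailable; we show f keeps this sign on the whole interval.
Substitute t = -2 − u, where 0 < u < 2 on the interval. Expanding, f(-2 − u) = -u^4 - 6u^3 - 14u^2 - 21u - 14.
The nonzero coefficients here are all negative, so for u > 0 every term is negative (or zero), and the constant term -14 is strictly negative.
Therefore f(t) < 0 throughout (-4, -2), and f has no zero there.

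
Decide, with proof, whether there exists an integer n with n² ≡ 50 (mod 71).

n = 11

n = 11 works: 11² = 121, and 121 − 50 = 71 = 1·71.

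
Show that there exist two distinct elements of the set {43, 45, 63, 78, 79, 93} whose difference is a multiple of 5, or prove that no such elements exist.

The pair (43, 63) works.

43 mod 5 = 3 and 63 mod 5 = 3, so 63 − 43 = 20 = 4·5.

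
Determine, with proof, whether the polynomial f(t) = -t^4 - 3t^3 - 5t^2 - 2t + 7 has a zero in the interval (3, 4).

No such root exists.

The endpoint values f(3) = -206 and f(4) = -529 are both negative. Claim: f(t) < 0 for every t in (3, 4).
Shift to the endpoint 3: with t = 3 + u (0 < u < 1), one computes f(3 + u) = -u^4 - 15u^3 - 86u^2 - 221u - 206.
The nonzero coefficients here are all negative, so for u > 0 every term is negative (or zero), and the constant term -206 is strictly negative.
Therefore f(t) < 0 throughout (3, 4), and f has no zero there.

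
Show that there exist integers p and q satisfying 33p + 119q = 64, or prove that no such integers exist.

33 and 119 are coprime, so 33p + 119q ranges over all of ℤ.
Run the Euclidean algorithm on 119 and 33: 119 = 3·33 + 20, 33 = 1·20 + 13, 20 = 1·13 + 7, 13 = 1·7 + 6, 7 = 1·6 + 1, 6 = 6·1 + 0.
Unwinding: 1 = 7 − 1·6 = 7 − (13 − 1·7) = −13 + 2·7 = −13 + 2·(20 − 1·13) = 2·20 − 3·13 = 2·20 − 3·(33 − 1·20) = −3·33 + 5·20 = −3·33 + 5·(119 − 3·33) = 5·119 − 18·33, i.e. 33·(-18) + 119·5 = 1.
Scaling by 64 gives the particular solution (p, q) = (-1152, 320).
The general solution is p = -1152 + 119k, q = 320 − 33k; taking k = 10 gives the smaller pair p = 38, q = -10.
Indeed 33·38 + 119·(-10) = 1254 − 1190 = 64.

p = 38, q = -10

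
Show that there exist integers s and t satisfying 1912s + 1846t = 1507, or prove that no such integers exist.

Both 1912 and 1846 are divisible by gcd(1912, 1846) = 2, hence so is any combination 1912s + 1846t.
However 1507 leaves remainder 1 on division by 2.
So the equation is unsolvable over ℤ.

There are no such integers.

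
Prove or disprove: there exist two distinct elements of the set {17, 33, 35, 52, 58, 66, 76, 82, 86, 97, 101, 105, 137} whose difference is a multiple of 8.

17 and 33 are such a pair.

17 mod 8 = 1 and 33 mod 8 = 1, so 33 − 17 = 16 = 2·8.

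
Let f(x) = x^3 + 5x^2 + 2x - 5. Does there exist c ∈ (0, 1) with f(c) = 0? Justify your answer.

Yes, f has a root in the interval.

f(0) = -5 and f(1) = 3, which have opposite signs.
f is continuous everywhere (it is a polynomial), in particular on [0, 1].
So by the Intermediate Value Theorem there is a c strictly between 0 and 1 with f(c) = 0.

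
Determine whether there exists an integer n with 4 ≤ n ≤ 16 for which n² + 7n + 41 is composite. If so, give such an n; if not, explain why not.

At n = 14: 14² + 7·14 + 41 = 335 = 5·67, which is composite.

n = 14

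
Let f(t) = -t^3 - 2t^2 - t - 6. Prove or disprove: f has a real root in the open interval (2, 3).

f has no root in that interval.

The endpoint values f(2) = -24 and f(3) = -54 are both negative. Claim: f(t) < 0 for every t in (2, 3).
Shift to the endpoint 2: with t = 2 + u (0 < u < 1), one computes f(2 + u) = -u^3 - 8u^2 - 21u - 24.
All 4 nonzero coefficients of this polynomial in u are negative; hence for u > 0 the value is a sum of negative terms (the constant -24 among them).
So f is strictly negative on (2, 3); no root exists in the interval.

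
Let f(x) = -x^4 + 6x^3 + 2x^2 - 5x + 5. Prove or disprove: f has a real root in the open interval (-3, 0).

f(-3) = -205 and f(0) = 5, which have opposite signs.
As a polynomial, f is continuous on every closed interval.
By the Intermediate Value Theorem, f takes the value 0 somewhere in the open interval.

Yes, f has a root in the interval.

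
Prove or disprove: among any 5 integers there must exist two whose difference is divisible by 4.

True.

Partition the integers by their residue mod 4; there are 4 classes.
With 5 integers and only 4 classes, the pigeonhole principle forces two of them, say a and b, into the same class.
Then a ≡ b (mod 4), i.e. 4 ∣ (a − b).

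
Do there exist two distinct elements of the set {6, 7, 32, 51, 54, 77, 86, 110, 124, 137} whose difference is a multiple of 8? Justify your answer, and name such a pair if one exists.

6 and 54 are such a pair.

Reduce each element mod 8: 6↦6, 7↦7, 32↦0, 51↦3, 54↦6, 77↦5, 86↦6, 110↦6, 124↦4, 137↦1. The residue 6 repeats (at 6 and 54), and 54 − 6 = 48 = 6·8.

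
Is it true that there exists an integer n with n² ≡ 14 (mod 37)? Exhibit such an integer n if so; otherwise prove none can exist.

37 is prime, so by Euler's criterion 14 is a square mod 37 iff 14^((37−1)/2) = 14^18 ≡ 1 (mod 37).
Repeated squaring mod 37: 14^2 = 196 ≡ 11; 14^4 ≡ 11² = 121 ≡ 10; 14^8 ≡ 10² = 100 ≡ 26; 14^16 ≡ 26² = 676 ≡ 10.
Since 18 = 16 + 2, 14^18 ≡ 10 · 11; multiplying out mod 37: 10·11 = 110 ≡ 36. Thus 14^18 ≡ 36 ≡ −1 (mod 37).
By Euler's criterion 14 is a quadratic non-residue mod 37: no n satisfies n² ≡ 14 (mod 37).

No, no such integer exists.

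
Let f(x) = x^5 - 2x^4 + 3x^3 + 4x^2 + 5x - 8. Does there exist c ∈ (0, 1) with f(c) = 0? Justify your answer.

Yes, such a c exists.

f(0) = -8 and f(1) = 3, which have opposite signs.
Since f is a polynomial it is continuous on [0, 1].
By the Intermediate Value Theorem, f takes the value 0 somewhere in the open interval.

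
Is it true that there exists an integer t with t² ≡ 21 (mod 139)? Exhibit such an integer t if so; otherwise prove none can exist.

There is no such integer.

Apply Euler's criterion with the prime 139: 21 is a quadratic residue iff 21^69 ≡ 1 (mod 139), and a non-residue iff it is ≡ −1.
Squaring successively (mod 139): 21^2 = 441 ≡ 24; 21^4 ≡ 24² = 576 ≡ 20; 21^8 ≡ 20² = 400 ≡ 122; 21^16 ≡ 122² = 14884 ≡ 11; 21^32 ≡ 11² = 121 ≡ 121; 21^64 ≡ 121² = 14641 ≡ 46.
Since 69 = 64 + 4 + 1, 21^69 ≡ 46 · 20 · 21; multiplying out mod 139: 46·20 = 920 ≡ 86, then 86·21 = 1806 ≡ 138. Thus 21^69 ≡ 138 ≡ −1 (mod 139).
By Euler's criterion 21 is a quadratic non-residue mod 139: no t satisfies t² ≡ 21 (mod 139).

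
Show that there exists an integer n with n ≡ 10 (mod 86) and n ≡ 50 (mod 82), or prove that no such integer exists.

n = 870

The moduli are not coprime: gcd(86, 82) = 2. Compatibility requires 2 ∣ (50 − 10) = 40, which holds, so solutions exist.
Write n = 10 + 86t. Then 86t ≡ 50 − 10 ≡ 40 (mod 82); dividing through by 2 gives 43t ≡ 20 (mod 41).
43 ≡ 2 (mod 41), so this reads 2t ≡ 20 (mod 41). Since 2·21 = 42 = 1·41 + 1, the inverse of 2 mod 41 is 21.
Therefore t ≡ 21·20 = 420 ≡ 10 (mod 41).
Then n = 10 + 86·10 = 870.
Verify: 870 = 10·86 + 10 and 870 = 10·82 + 50. ✓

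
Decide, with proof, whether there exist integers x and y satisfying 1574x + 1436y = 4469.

No such integers exist.

Both 1574 and 1436 are divisible by gcd(1574, 1436) = 2, hence so is any combination 1574x + 1436y.
But 4469 = 2·2234 + 1, so 2 ∤ 4469.
Therefore 1574x + 1436y = 4469 has no solution in integers.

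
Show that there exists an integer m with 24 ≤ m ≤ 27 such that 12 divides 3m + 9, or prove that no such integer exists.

m = 25

At m = 24 the value 81 is not a multiple of 12. Try m = 25: 3·25 + 9 = 84 = 7·12, which is divisible by 12.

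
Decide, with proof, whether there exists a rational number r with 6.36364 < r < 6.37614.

Multiplying by 8: 8·6.36364 = 50.90912 and 8·6.37614 = 51.00912, so the integer 51 lies strictly between them.
So r = 51/8 works: it is a ratio of integers, and dividing 8·6.36364 < 51 < 8·6.37614 through by 8 gives 6.36364 < 51/8 < 6.37614.

r = 51/8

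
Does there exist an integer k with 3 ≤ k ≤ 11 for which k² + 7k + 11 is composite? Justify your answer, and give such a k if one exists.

k = 11

At k = 11: 11² + 7·11 + 11 = 209 = 11·19, which is composite.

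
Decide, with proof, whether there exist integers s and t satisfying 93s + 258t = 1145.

Both 93 and 258 are divisible by gcd(93, 258) = 3, hence so is any combination 93s + 258t.
But 1145 is not a multiple of 3 (it leaves remainder 2).
So the equation is unsolvable over ℤ.

No, no such integers exist.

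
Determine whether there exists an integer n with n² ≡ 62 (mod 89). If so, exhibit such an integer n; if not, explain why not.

There is no such integer.

Apply Euler's criterion with the prime 89: 62 is a quadratic residue iff 62^44 ≡ 1 (mod 89), and a non-residue iff it is ≡ −1.
Squaring successively (mod 89): 62^2 = 3844 ≡ 17; 62^4 ≡ 17² = 289 ≡ 22; 62^8 ≡ 22² = 484 ≡ 39; 62^16 ≡ 39² = 1521 ≡ 8; 62^32 ≡ 8² = 64 ≡ 64.
Since 44 = 32 + 8 + 4, 62^44 ≡ 64 · 39 · 22; multiplying out mod 89: 64·39 = 2496 ≡ 4, then 4·22 = 88 ≡ 88. Thus 62^44 ≡ 88 ≡ −1 (mod 89).
The value −1 means 62 is a non-residue modulo 89, so n² ≡ 62 (mod 89) is impossible.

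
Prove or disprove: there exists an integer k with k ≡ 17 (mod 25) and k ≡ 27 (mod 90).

gcd(25, 90) = 5. A simultaneous solution exists iff 17 ≡ 27 (mod 5); here 17 mod 5 = 2 = 27 mod 5, so it does.
Step through k = 17, 17 + 25, 17 + 2·25, …: the values 17, 42, 67, 92, 117 reduce mod 90 to 17, 42, 67, 2, 27. The value 117 hits 27.
Check: 117 mod 25 = 17, 117 mod 90 = 27. ✓

k = 117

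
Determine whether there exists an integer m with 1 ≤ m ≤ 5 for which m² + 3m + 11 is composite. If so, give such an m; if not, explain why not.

m = 2

At m = 2: 2² + 3·2 + 11 = 21 = 3·7, which is composite.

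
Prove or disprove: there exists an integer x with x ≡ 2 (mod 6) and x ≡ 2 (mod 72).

gcd(6, 72) = 6. A simultaneous solution exists iff 2 ≡ 2 (mod 6); here 2 mod 6 = 2 = 2 mod 6, so it does.
In fact x = 2 itself already satisfies 2 mod 72 = 2.
Check: 2 mod 6 = 2, 2 mod 72 = 2. ✓

x = 2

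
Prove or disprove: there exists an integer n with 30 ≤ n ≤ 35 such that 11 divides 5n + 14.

There is no such integer n in that range.

At n = 30, 5·30 + 14 = 164 ≡ 10 (mod 11), and each step in n adds 5, giving residues 10, 4, 9, 3, 8, 2 for n = 30, 31, …, 35.
The residue 0 does not occur, so no n in [30, 35] makes 5n + 14 a multiple of 11.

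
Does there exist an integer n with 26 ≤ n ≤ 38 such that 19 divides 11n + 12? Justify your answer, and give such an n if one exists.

n = 30

n = 30 works, since 11·30 + 12 = 342 = 18·19.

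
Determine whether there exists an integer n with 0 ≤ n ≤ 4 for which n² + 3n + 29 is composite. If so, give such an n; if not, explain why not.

n = 1

At n = 1: 1² + 3·1 + 29 = 33 = 3·11, which is composite.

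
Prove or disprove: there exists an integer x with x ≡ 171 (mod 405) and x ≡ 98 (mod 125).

Reduce both congruences modulo 5, which divides 405 and 125: they say x ≡ 171 (mod 5) and x ≡ 98 (mod 5).
But 171 mod 5 = 1 while 98 mod 5 = 3, a contradiction.
So no integer satisfies both congruences.

There is no such integer.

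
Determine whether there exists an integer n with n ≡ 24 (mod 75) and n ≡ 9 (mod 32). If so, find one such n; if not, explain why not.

The moduli 75 and 32 are coprime, so by the Chinese Remainder Theorem a unique solution modulo 2400 exists.
Write n = 24 + 75t and require 24 + 75t ≡ 9 (mod 32), i.e. 75t ≡ 17 (mod 32).
75 ≡ 11 (mod 32), so this reads 11t ≡ 17 (mod 32). Since 11·3 = 33 = 1·32 + 1, the inverse of 11 mod 32 is 3.
Multiplying by 3: t ≡ 3·17 = 51 ≡ 19 (mod 32).
Taking t = 19 gives n = 24 + 75·19 = 1449.
Check: 1449 mod 75 = 24, 1449 mod 32 = 9. ✓

n = 1449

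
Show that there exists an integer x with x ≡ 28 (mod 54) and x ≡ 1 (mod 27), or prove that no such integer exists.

The moduli are not coprime: gcd(54, 27) = 27. Compatibility requires 27 ∣ (1 − 28) = -27, which holds, so solutions exist.
The smallest candidate x = 28 works directly: 28 ≡ 1 (mod 27).
Indeed 28 ≡ 28 (mod 54) and 28 ≡ 1 (mod 27).

x = 28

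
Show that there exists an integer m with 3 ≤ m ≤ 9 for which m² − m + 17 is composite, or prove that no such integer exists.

There is no such integer m in that range.

The values for m = 3, 4, …, 9 are 23, 29, 37, 47, 59, 73, 89, and each of these is prime.
So no value in the range makes the expression composite.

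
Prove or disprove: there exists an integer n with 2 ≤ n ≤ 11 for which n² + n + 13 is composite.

At n = 4: 4² + 4 + 13 = 33 = 3·11, which is composite.

n = 4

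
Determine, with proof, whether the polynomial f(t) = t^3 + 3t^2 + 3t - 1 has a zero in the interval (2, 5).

f(2) = 25 and f(5) = 214, both positive, so a sign-change argument is unavailable; we show f keeps this sign on the whole interval.
Shift to the endpoint 2: with t = 2 + u (0 < u < 3), one computes f(2 + u) = u^3 + 9u^2 + 27u + 25.
All 4 nonzero coefficients of this polynomial in u are positive; hence for u > 0 the value is a sum of positive terms (the constant 25 among them).
Therefore f(t) > 0 throughout (2, 5), and f has no zero there.

f has no root in that interval.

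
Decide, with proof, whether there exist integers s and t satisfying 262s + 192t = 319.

Any value of 262s + 192t is a multiple of gcd(262, 192) = 2.
However 319 leaves remainder 1 on division by 2.
Hence no integers s, t satisfy the equation.

There are no such integers.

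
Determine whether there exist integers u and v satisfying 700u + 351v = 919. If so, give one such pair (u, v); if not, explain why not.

u = 67, v = -131

700 and 351 are coprime, so 700u + 351v ranges over all of ℤ.
Run the Euclidean algorithm on 700 and 351: 700 = 1·351 + 349, 351 = 1·349 + 2, 349 = 174·2 + 1, 2 = 2·1 + 0.
Unwinding: 1 = 349 − 174·2 = 349 − 174·(351 − 1·349) = −174·351 + 175·349 = −174·351 + 175·(700 − 1·351) = 175·700 − 349·351, i.e. 700·175 + 351·(-349) = 1.
Times 919: 700·160825 + 351·(-320731) = 919, so (160825, -320731) solves it.
The general solution is u = 160825 + 351k, v = -320731 − 700k; taking k = -458 gives the smaller pair u = 67, v = -131.
Indeed 700·67 + 351·(-131) = 46900 − 45981 = 919.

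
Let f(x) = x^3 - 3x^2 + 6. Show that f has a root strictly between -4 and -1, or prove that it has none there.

Yes, f has a root in the interval.

f(-4) = -106 and f(-1) = 2, which have opposite signs.
Since f is a polynomial it is continuous on [-4, -1].
By the Intermediate Value Theorem f must vanish at some point of (-4, -1).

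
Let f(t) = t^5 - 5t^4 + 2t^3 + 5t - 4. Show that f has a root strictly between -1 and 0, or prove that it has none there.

No such root exists.

f(-1) = -17 and f(0) = -4, both negative, so a sign-change argument is unavailable; we show f keeps this sign on the whole interval.
Shift to the endpoint 0: with t = −u (0 < u < 1), one computes f(−u) = -u^5 - 5u^4 - 2u^3 - 5u - 4.
All 5 nonzero coefficients of this polynomial in u are negative; hence for u > 0 the value is a sum of negative terms (the constant -4 among them).
Therefore f(t) < 0 throughout (-1, 0), and f has no zero there.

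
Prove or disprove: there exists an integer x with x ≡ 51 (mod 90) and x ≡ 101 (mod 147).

Reduce both congruences modulo 3, which divides 90 and 147: they say x ≡ 51 (mod 3) and x ≡ 101 (mod 3).
These are incompatible: 51 − 101 = -50 is not divisible by 3.
Therefore no such x exists.

No, no such integer exists.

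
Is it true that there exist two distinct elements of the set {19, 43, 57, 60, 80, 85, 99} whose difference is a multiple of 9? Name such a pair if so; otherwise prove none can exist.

Two integers differ by a multiple of 9 exactly when they have the same residue mod 9. The residues are 19↦1, 43↦7, 57↦3, 60↦6, 80↦8, 85↦4, 99↦0.
No residue repeats among the 7 elements, so no pair has difference ≡ 0 (mod 9).

No such pair exists.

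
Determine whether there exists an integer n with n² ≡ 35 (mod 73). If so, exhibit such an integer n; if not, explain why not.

n = 20

n = 20 works: 20² = 400, and 400 − 35 = 365 = 5·73.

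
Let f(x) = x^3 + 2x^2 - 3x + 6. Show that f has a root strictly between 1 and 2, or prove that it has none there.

No.

The endpoint values f(1) = 6 and f(2) = 16 are both positive. Claim: f(x) > 0 for every x in (1, 2).
Shift to the endpoint 1: with x = 1 + u (0 < u < 1), one computes f(1 + u) = u^3 + 5u^2 + 4u + 6.
The nonzero coefficients here are all positive, so for u > 0 every term is positive (or zero), and the constant term 6 is strictly positive.
Therefore f(x) > 0 throughout (1, 2), and f has no zero there.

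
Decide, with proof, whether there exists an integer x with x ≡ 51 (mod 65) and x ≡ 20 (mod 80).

No such integer exists.

Both moduli are multiples of 5 = gcd(65, 80), so any solution would satisfy x ≡ 51 and x ≡ 20 modulo 5 simultaneously.
These are incompatible: 51 − 20 = 31 is not divisible by 5.
So no integer satisfies both congruences.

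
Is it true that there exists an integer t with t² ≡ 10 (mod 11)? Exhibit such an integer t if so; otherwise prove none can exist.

Squares mod 11 repeat after t = 5 (as (−t)² = t²); for t = 0..5 they are 0, 1, 4, 9, 5, 3.
The set of squares mod 11 is therefore {0, 1, 3, 4, 5, 9}, which does not contain 10.
Hence no integer t has t² ≡ 10 (mod 11).

No, no such integer exists.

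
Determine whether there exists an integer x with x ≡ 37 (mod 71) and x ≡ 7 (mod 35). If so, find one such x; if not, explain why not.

Since 71 and 35 share no common factor, CRT says the pair of congruences has a solution (unique mod 2485).
Write x = 37 + 71t and require 37 + 71t ≡ 7 (mod 35), i.e. 71t ≡ 5 (mod 35).
71 ≡ 1 (mod 35), so this reads 1t ≡ 5 (mod 35). So t ≡ 5 (mod 35).
Taking t = 5 gives x = 37 + 71·5 = 392.
Verify: 392 = 5·71 + 37 and 392 = 11·35 + 7. ✓

x = 392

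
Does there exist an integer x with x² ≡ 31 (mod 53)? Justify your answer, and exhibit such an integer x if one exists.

53 is prime, so by Euler's criterion 31 is a square mod 53 iff 31^((53−1)/2) = 31^26 ≡ 1 (mod 53).
Repeated squaring mod 53: 31^2 = 961 ≡ 7; 31^4 ≡ 7² = 49 ≡ 49; 31^8 ≡ 49² = 2401 ≡ 16; 31^16 ≡ 16² = 256 ≡ 44.
Since 26 = 16 + 8 + 2, 31^26 ≡ 44 · 16 · 7; multiplying out mod 53: 44·16 = 704 ≡ 15, then 15·7 = 105 ≡ 52. Thus 31^26 ≡ 52 ≡ −1 (mod 53).
The value −1 means 31 is a non-residue modulo 53, so x² ≡ 31 (mod 53) is impossible.

No, no such integer exists.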